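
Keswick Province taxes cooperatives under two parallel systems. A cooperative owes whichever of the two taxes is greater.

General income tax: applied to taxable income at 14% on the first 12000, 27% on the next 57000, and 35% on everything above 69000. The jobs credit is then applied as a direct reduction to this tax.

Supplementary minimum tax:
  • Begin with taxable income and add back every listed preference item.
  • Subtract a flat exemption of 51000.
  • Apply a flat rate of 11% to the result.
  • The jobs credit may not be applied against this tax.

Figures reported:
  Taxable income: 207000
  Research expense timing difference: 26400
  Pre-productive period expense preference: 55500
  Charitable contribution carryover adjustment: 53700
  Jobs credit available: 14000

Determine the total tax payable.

51370

General income tax:
  12000 × 14% = 1680
  57000 × 27% = 15390
  138000 × 35% = 48300
  → 65370
  Less jobs credit 14000 → 51370

Supplementary minimum tax:
  Adjusted income: 207000 + 26400 + 55500 + 53700 = 342600
  Less exemption 51000 → base 291600
  291600 × 11% = 32076

51370 > 32076, so the general income tax governs.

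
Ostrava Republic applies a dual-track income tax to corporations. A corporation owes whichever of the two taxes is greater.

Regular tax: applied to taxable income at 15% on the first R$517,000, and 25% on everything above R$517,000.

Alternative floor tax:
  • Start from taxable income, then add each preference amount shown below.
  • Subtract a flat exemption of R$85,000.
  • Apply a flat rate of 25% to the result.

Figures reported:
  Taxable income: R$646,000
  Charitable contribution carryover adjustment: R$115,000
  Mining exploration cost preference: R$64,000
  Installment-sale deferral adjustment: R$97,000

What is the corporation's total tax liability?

Alternative floor tax:
  Adjusted income: R$646,000 + R$115,000 + R$64,000 + R$97,000 = R$922,000
  Less exemption R$85,000 → base R$837,000
  R$837,000 × 25% = R$209,250

Regular tax:
  R$517,000 × 15% = R$77,550
  R$129,000 × 25% = R$32,250
  → R$109,800

R$209,250 > R$109,800, so the alternative floor tax is the binding amount.

R$209,250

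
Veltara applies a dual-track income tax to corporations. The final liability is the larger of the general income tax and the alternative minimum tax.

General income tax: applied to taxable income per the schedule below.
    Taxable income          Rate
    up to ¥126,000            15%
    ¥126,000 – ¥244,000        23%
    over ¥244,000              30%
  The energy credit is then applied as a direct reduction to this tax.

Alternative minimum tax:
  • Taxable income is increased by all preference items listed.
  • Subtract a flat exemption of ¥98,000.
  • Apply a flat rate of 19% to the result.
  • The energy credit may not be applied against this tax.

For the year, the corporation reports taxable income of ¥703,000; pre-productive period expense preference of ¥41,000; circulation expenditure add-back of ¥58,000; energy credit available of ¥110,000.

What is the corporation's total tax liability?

¥133,760

General income tax:
  ¥126,000 × 15% = ¥18,900
  ¥118,000 × 23% = ¥27,140
  ¥459,000 × 30% = ¥137,700
  → ¥183,740
  Less energy credit ¥110,000 → ¥73,740

Alternative minimum tax:
  Adjusted income: ¥703,000 + ¥41,000 + ¥58,000 = ¥802,000
  Less exemption ¥98,000 → base ¥704,000
  ¥704,000 × 19% = ¥133,760

¥133,760 > ¥73,740, so the alternative minimum tax is the binding amount.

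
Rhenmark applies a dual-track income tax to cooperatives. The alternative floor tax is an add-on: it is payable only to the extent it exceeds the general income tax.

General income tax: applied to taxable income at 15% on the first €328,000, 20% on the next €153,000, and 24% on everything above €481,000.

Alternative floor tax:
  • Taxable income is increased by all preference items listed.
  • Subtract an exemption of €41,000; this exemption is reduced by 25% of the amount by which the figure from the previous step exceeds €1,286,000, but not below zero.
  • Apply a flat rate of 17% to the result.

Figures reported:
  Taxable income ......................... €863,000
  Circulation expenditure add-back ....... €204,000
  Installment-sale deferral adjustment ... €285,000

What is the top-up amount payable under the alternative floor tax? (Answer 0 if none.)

Alternative floor tax:
  Adjusted income: €863,000 + €204,000 + €285,000 = €1,352,000
  Exemption: €41,000 − 25% × (€1,352,000 − €1,286,000) = €41,000 − €16,500 = €24,500
  Base: €1,352,000 − €24,500 = €1,327,500
  €1,327,500 × 17% = €225,675

General income tax:
  €328,000 × 15% = €49,200
  €153,000 × 20% = €30,600
  €382,000 × 24% = €91,680
  → €171,480

Excess of alternative floor tax over general income tax: €225,675 − €171,480 = €54,195.

€54,195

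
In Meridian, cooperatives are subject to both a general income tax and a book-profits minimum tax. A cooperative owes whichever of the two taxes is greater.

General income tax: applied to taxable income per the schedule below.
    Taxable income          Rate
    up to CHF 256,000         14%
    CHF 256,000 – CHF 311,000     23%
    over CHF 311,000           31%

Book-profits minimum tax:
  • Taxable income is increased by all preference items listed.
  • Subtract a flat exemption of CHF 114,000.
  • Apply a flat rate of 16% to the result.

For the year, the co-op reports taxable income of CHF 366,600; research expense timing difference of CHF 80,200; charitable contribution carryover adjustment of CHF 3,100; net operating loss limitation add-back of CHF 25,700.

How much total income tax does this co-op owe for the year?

CHF 65,726

Book-profits minimum tax:
  Adjusted income: CHF 366,600 + CHF 80,200 + CHF 3,100 + CHF 25,700 = CHF 475,600
  Less exemption CHF 114,000 → base CHF 361,600
  CHF 361,600 × 16% = CHF 57,856

General income tax:
  CHF 256,000 × 14% = CHF 35,840
  CHF 55,000 × 23% = CHF 12,650
  CHF 55,600 × 31% = CHF 17,236
  → CHF 65,726

CHF 65,726 > CHF 57,856, so the general income tax governs.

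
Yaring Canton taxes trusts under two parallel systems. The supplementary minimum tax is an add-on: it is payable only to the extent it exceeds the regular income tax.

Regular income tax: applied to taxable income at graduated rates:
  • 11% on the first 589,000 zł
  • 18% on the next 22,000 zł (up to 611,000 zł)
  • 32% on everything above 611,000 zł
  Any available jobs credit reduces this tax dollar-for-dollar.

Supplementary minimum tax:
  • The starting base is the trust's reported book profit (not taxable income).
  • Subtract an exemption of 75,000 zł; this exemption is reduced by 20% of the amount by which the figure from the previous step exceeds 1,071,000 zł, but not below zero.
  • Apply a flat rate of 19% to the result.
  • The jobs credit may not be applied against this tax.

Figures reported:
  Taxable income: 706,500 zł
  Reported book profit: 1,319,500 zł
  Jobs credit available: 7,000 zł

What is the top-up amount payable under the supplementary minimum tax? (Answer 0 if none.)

Regular income tax:
  589,000 zł × 11% = 64,790 zł
  22,000 zł × 18% = 3,960 zł
  95,500 zł × 32% = 30,560 zł
  → 99,310 zł
  Less jobs credit 7,000 zł → 92,310 zł

Supplementary minimum tax:
  Base (reported book profit): 1,319,500 zł
  Exemption: 75,000 zł − 20% × (1,319,500 zł − 1,071,000 zł) = 75,000 zł − 49,700 zł = 25,300 zł
  Base: 1,319,500 zł − 25,300 zł = 1,294,200 zł
  1,294,200 zł × 19% = 245,898 zł

Excess of supplementary minimum tax over regular income tax: 245,898 zł − 92,310 zł = 153,588 zł.

153,588 zł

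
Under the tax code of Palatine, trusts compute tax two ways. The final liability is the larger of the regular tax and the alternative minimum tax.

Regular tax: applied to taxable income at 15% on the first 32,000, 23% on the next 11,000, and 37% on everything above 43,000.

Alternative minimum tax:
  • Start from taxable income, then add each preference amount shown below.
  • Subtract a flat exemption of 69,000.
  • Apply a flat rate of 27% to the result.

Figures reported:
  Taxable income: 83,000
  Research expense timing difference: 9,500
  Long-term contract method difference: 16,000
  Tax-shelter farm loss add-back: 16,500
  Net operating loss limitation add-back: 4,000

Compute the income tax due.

Regular tax:
  32,000 × 15% = 4,800
  11,000 × 23% = 2,530
  40,000 × 37% = 14,800
  → 22,130

Alternative minimum tax:
  Adjusted income: 83,000 + 9,500 + 16,000 + 16,500 + 4,000 = 129,000
  Less exemption 69,000 → base 60,000
  60,000 × 27% = 16,200

22,130 > 16,200, so the regular tax governs.

22,130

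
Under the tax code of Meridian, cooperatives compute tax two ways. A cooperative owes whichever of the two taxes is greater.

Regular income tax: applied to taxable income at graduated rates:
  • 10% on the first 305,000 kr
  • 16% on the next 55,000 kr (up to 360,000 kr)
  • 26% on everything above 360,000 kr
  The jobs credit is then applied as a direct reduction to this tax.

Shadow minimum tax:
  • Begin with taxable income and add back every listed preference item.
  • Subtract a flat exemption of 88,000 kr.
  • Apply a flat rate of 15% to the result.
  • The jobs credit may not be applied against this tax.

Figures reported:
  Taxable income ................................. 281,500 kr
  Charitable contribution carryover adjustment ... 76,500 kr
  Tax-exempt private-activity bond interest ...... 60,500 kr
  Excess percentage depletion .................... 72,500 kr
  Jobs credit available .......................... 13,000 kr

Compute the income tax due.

60,450 kr

Regular income tax:
  281,500 kr × 10% = 28,150 kr
  Less jobs credit 13,000 kr → 15,150 kr

Shadow minimum tax:
  Adjusted income: 281,500 kr + 76,500 kr + 60,500 kr + 72,500 kr = 491,000 kr
  Less exemption 88,000 kr → base 403,000 kr
  403,000 kr × 15% = 60,450 kr

60,450 kr > 15,150 kr, so the shadow minimum tax is the binding amount.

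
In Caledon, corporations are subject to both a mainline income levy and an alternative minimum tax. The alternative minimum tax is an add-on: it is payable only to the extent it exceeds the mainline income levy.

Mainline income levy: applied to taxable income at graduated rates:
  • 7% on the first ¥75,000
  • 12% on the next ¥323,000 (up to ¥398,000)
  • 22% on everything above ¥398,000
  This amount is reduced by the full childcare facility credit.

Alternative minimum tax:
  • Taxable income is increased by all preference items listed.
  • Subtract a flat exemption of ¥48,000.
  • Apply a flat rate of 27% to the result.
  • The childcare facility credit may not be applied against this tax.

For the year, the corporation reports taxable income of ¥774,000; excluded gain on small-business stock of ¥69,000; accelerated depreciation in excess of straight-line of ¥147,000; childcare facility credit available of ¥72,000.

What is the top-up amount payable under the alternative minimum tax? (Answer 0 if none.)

¥199,610

Alternative minimum tax:
  Adjusted income: ¥774,000 + ¥69,000 + ¥147,000 = ¥990,000
  Less exemption ¥48,000 → base ¥942,000
  ¥942,000 × 27% = ¥254,340

Mainline income levy:
  ¥75,000 × 7% = ¥5,250
  ¥323,000 × 12% = ¥38,760
  ¥376,000 × 22% = ¥82,720
  → ¥126,730
  Less childcare facility credit ¥72,000 → ¥54,730

Excess of alternative minimum tax over mainline income levy: ¥254,340 − ¥54,730 = ¥199,610.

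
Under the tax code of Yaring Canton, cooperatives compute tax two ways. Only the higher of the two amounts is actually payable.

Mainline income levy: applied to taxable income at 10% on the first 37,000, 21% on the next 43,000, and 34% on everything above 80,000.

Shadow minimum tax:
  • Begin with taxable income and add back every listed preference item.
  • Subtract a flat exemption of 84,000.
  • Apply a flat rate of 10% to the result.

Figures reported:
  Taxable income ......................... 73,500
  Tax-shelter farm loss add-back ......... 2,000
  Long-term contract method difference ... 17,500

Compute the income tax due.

11,365

Shadow minimum tax:
  Adjusted income: 73,500 + 2,000 + 17,500 = 93,000
  Less exemption 84,000 → base 9,000
  9,000 × 10% = 900

Mainline income levy:
  37,000 × 10% = 3,700
  36,500 × 21% = 7,665
  → 11,365

11,365 > 900, so the mainline income levy governs.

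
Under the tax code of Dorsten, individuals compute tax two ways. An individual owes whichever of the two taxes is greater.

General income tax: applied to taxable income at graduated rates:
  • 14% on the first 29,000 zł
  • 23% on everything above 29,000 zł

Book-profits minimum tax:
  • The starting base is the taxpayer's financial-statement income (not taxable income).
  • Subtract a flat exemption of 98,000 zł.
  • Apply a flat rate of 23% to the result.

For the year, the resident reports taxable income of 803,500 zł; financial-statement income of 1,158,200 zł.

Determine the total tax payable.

Book-profits minimum tax:
  Base (financial-statement income): 1,158,200 zł
  Less exemption 98,000 zł → base 1,060,200 zł
  1,060,200 zł × 23% = 243,846 zł

General income tax:
  29,000 zł × 14% = 4,060 zł
  774,500 zł × 23% = 178,135 zł
  → 182,195 zł

243,846 zł > 182,195 zł, so the book-profits minimum tax is the binding amount.

243,846 zł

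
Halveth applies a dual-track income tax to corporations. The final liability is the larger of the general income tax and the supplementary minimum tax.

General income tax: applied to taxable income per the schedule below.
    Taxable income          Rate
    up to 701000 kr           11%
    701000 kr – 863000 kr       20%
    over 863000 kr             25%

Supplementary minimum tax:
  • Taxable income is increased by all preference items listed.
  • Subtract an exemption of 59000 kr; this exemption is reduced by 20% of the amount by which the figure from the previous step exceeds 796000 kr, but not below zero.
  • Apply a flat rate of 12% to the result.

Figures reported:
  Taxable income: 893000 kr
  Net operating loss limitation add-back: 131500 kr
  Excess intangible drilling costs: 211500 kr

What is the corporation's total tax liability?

General income tax:
  701000 kr × 11% = 77110 kr
  162000 kr × 20% = 32400 kr
  30000 kr × 25% = 7500 kr
  → 117010 kr

Supplementary minimum tax:
  Adjusted income: 893000 kr + 131500 kr + 211500 kr = 1236000 kr
  Exemption: 20% × (1236000 kr − 796000 kr) = 88000 kr ≥ 59000 kr, so the exemption is fully phased out
  Base: 1236000 kr − 0 kr = 1236000 kr
  1236000 kr × 12% = 148320 kr

148320 kr > 117010 kr, so the supplementary minimum tax is the binding amount.

148320 kr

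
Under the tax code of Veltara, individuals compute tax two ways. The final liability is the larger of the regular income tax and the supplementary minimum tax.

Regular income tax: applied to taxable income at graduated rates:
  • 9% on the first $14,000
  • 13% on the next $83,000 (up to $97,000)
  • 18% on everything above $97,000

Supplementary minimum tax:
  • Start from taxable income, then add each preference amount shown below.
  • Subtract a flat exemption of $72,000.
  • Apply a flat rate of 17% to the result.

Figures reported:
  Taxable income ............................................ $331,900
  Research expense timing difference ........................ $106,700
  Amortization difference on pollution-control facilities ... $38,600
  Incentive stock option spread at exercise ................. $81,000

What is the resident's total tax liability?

$82,654

Supplementary minimum tax:
  Adjusted income: $331,900 + $106,700 + $38,600 + $81,000 = $558,200
  Less exemption $72,000 → base $486,200
  $486,200 × 17% = $82,654

Regular income tax:
  $14,000 × 9% = $1,260
  $83,000 × 13% = $10,790
  $234,900 × 18% = $42,282
  → $54,332

$82,654 > $54,332, so the supplementary minimum tax is the binding amount.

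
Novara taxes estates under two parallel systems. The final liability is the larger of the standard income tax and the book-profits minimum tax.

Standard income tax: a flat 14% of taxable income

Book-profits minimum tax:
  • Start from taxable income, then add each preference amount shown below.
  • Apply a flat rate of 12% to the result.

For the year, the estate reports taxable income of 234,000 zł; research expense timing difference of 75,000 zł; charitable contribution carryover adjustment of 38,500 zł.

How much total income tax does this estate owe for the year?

Standard income tax:
  234,000 zł × 14% = 32,760 zł

Book-profits minimum tax:
  Adjusted income: 234,000 zł + 75,000 zł + 38,500 zł = 347,500 zł
  347,500 zł × 12% = 41,700 zł

41,700 zł > 32,760 zł, so the book-profits minimum tax is the binding amount.

41,700 zł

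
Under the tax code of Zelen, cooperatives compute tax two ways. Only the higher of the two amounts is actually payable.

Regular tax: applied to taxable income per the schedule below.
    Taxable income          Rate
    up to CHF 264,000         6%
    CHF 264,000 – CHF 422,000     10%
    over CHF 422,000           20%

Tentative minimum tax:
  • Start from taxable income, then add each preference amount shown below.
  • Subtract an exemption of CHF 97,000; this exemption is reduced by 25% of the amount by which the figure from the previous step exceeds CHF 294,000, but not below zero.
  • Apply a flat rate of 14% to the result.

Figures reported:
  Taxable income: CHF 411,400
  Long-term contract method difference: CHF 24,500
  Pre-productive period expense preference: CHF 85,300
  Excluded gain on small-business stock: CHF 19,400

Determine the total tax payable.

CHF 70,735

Tentative minimum tax:
  Adjusted income: CHF 411,400 + CHF 24,500 + CHF 85,300 + CHF 19,400 = CHF 540,600
  Exemption: CHF 97,000 − 25% × (CHF 540,600 − CHF 294,000) = CHF 97,000 − CHF 61,650 = CHF 35,350
  Base: CHF 540,600 − CHF 35,350 = CHF 505,250
  CHF 505,250 × 14% = CHF 70,735

Regular tax:
  CHF 264,000 × 6% = CHF 15,840
  CHF 147,400 × 10% = CHF 14,740
  → CHF 30,580

CHF 70,735 > CHF 30,580, so the tentative minimum tax is the binding amount.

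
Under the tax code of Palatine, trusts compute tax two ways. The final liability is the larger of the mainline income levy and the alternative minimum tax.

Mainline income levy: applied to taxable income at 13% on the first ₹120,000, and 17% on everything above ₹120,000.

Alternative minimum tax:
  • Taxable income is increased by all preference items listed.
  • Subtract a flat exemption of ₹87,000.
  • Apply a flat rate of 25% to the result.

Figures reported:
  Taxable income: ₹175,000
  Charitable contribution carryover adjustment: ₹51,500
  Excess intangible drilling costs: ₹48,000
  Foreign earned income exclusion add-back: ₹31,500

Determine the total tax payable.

Mainline income levy:
  ₹120,000 × 13% = ₹15,600
  ₹55,000 × 17% = ₹9,350
  → ₹24,950

Alternative minimum tax:
  Adjusted income: ₹175,000 + ₹51,500 + ₹48,000 + ₹31,500 = ₹306,000
  Less exemption ₹87,000 → base ₹219,000
  ₹219,000 × 25% = ₹54,750

₹54,750 > ₹24,950, so the alternative minimum tax is the binding amount.

₹54,750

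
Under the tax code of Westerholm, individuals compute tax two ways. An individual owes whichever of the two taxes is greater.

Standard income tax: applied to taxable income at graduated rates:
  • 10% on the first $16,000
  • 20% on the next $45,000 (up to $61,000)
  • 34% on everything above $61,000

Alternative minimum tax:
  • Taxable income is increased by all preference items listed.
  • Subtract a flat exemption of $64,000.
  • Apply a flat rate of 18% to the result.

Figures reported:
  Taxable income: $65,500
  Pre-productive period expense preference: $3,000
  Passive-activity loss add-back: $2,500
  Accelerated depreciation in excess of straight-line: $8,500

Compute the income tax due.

$12,130

Alternative minimum tax:
  Adjusted income: $65,500 + $3,000 + $2,500 + $8,500 = $79,500
  Less exemption $64,000 → base $15,500
  $15,500 × 18% = $2,790

Standard income tax:
  $16,000 × 10% = $1,600
  $45,000 × 20% = $9,000
  $4,500 × 34% = $1,530
  → $12,130

$12,130 > $2,790, so the standard income tax governs.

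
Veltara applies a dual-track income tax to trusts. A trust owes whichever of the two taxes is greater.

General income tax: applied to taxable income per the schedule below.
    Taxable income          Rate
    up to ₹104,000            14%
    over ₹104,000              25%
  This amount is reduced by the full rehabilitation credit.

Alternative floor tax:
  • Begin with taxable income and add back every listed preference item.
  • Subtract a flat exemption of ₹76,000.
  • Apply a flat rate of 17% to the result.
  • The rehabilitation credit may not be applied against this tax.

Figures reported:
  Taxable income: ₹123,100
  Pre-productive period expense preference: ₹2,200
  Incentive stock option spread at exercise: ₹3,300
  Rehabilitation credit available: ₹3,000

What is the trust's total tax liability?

₹16,335

Alternative floor tax:
  Adjusted income: ₹123,100 + ₹2,200 + ₹3,300 = ₹128,600
  Less exemption ₹76,000 → base ₹52,600
  ₹52,600 × 17% = ₹8,942

General income tax:
  ₹104,000 × 14% = ₹14,560
  ₹19,100 × 25% = ₹4,775
  → ₹19,335
  Less rehabilitation credit ₹3,000 → ₹16,335

₹16,335 > ₹8,942, so the general income tax governs.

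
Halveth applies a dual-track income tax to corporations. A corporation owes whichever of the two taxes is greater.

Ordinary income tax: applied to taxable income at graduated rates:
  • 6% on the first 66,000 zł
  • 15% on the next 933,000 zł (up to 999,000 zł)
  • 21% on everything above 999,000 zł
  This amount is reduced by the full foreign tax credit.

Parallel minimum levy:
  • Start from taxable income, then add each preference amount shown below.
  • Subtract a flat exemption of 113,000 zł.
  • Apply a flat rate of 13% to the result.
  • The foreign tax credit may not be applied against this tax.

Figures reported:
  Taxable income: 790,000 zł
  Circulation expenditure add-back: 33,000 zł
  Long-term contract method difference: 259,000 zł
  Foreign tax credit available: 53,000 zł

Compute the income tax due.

125,970 zł

Ordinary income tax:
  66,000 zł × 6% = 3,960 zł
  724,000 zł × 15% = 108,600 zł
  → 112,560 zł
  Less foreign tax credit 53,000 zł → 59,560 zł

Parallel minimum levy:
  Adjusted income: 790,000 zł + 33,000 zł + 259,000 zł = 1,082,000 zł
  Less exemption 113,000 zł → base 969,000 zł
  969,000 zł × 13% = 125,970 zł

125,970 zł > 59,560 zł, so the parallel minimum levy is the binding amount.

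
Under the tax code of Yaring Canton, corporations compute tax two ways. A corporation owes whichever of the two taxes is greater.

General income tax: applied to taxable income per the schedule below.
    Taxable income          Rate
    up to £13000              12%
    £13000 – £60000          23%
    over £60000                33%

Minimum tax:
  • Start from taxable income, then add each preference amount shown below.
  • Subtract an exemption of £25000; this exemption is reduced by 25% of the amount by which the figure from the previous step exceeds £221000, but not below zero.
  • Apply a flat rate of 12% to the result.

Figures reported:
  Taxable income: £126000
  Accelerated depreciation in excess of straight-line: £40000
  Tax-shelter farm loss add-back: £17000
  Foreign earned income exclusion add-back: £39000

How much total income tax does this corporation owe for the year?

£34150

General income tax:
  £13000 × 12% = £1560
  £47000 × 23% = £10810
  £66000 × 33% = £21780
  → £34150

Minimum tax:
  Adjusted income: £126000 + £40000 + £17000 + £39000 = £222000
  Exemption: £25000 − 25% × (£222000 − £221000) = £25000 − £250 = £24750
  Base: £222000 − £24750 = £197250
  £197250 × 12% = £23670

£34150 > £23670, so the general income tax governs.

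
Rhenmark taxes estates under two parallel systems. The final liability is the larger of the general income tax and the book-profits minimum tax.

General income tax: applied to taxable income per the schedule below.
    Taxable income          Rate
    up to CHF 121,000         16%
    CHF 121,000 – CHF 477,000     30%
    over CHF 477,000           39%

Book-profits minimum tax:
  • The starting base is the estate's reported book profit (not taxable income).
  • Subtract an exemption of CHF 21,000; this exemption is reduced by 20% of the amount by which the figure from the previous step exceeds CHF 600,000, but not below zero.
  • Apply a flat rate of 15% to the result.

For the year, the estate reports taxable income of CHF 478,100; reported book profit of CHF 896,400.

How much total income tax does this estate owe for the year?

CHF 134,460

General income tax:
  CHF 121,000 × 16% = CHF 19,360
  CHF 356,000 × 30% = CHF 106,800
  CHF 1,100 × 39% = CHF 429
  → CHF 126,589

Book-profits minimum tax:
  Base (reported book profit): CHF 896,400
  Exemption: 20% × (CHF 896,400 − CHF 600,000) = CHF 59,280 ≥ CHF 21,000, so the exemption is fully phased out
  Base: CHF 896,400 − CHF 0 = CHF 896,400
  CHF 896,400 × 15% = CHF 134,460

CHF 134,460 > CHF 126,589, so the book-profits minimum tax is the binding amount.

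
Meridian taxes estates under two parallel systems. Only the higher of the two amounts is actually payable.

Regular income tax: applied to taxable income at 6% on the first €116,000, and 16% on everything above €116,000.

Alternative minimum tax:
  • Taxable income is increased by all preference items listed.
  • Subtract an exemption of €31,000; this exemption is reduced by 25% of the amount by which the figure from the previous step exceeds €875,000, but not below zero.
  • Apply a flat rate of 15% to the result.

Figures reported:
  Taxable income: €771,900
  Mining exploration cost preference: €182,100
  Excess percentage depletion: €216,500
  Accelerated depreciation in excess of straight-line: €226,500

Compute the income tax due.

€209,550

Alternative minimum tax:
  Adjusted income: €771,900 + €182,100 + €216,500 + €226,500 = €1,397,000
  Exemption: 25% × (€1,397,000 − €875,000) = €130,500 ≥ €31,000, so the exemption is fully phased out
  Base: €1,397,000 − €0 = €1,397,000
  €1,397,000 × 15% = €209,550

Regular income tax:
  €116,000 × 6% = €6,960
  €655,900 × 16% = €104,944
  → €111,904

€209,550 > €111,904, so the alternative minimum tax is the binding amount.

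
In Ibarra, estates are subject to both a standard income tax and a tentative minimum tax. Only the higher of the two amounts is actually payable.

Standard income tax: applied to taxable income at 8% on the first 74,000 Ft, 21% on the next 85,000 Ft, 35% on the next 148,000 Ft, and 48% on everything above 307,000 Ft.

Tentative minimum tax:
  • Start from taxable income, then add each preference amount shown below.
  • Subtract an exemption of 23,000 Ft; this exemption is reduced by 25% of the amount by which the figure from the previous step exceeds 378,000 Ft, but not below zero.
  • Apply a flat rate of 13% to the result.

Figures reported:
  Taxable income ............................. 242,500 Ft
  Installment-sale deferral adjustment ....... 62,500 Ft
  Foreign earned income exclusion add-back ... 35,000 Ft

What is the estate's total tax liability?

Tentative minimum tax:
  Adjusted income: 242,500 Ft + 62,500 Ft + 35,000 Ft = 340,000 Ft
  Exemption: 340,000 Ft ≤ 378,000 Ft, so full 23,000 Ft applies
  Base: 340,000 Ft − 23,000 Ft = 317,000 Ft
  317,000 Ft × 13% = 41,210 Ft

Standard income tax:
  74,000 Ft × 8% = 5,920 Ft
  85,000 Ft × 21% = 17,850 Ft
  83,500 Ft × 35% = 29,225 Ft
  → 52,995 Ft

52,995 Ft > 41,210 Ft, so the standard income tax governs.

52,995 Ft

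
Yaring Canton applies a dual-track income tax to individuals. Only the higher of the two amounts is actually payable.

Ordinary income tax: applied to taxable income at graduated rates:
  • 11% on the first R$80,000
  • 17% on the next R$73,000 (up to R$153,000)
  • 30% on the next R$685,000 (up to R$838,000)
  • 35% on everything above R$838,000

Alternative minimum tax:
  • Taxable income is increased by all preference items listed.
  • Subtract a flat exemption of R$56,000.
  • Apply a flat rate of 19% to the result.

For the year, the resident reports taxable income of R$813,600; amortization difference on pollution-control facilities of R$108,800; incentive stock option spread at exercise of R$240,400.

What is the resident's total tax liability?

R$219,390

Ordinary income tax:
  R$80,000 × 11% = R$8,800
  R$73,000 × 17% = R$12,410
  R$660,600 × 30% = R$198,180
  → R$219,390

Alternative minimum tax:
  Adjusted income: R$813,600 + R$108,800 + R$240,400 = R$1,162,800
  Less exemption R$56,000 → base R$1,106,800
  R$1,106,800 × 19% = R$210,292

R$219,390 > R$210,292, so the ordinary income tax governs.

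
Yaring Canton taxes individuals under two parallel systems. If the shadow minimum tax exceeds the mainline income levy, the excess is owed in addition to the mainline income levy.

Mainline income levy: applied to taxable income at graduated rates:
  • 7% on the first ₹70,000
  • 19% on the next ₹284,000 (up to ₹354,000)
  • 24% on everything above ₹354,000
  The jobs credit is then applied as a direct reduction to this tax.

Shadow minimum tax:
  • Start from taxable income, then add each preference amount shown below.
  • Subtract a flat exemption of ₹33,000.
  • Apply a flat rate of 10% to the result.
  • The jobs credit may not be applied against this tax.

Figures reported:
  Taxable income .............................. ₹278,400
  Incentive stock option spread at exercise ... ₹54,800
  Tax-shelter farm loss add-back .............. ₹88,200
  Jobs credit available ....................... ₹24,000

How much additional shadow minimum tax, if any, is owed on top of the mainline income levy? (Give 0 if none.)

₹18,344

Mainline income levy:
  ₹70,000 × 7% = ₹4,900
  ₹208,400 × 19% = ₹39,596
  → ₹44,496
  Less jobs credit ₹24,000 → ₹20,496

Shadow minimum tax:
  Adjusted income: ₹278,400 + ₹54,800 + ₹88,200 = ₹421,400
  Less exemption ₹33,000 → base ₹388,400
  ₹388,400 × 10% = ₹38,840

Excess of shadow minimum tax over mainline income levy: ₹38,840 − ₹20,496 = ₹18,344.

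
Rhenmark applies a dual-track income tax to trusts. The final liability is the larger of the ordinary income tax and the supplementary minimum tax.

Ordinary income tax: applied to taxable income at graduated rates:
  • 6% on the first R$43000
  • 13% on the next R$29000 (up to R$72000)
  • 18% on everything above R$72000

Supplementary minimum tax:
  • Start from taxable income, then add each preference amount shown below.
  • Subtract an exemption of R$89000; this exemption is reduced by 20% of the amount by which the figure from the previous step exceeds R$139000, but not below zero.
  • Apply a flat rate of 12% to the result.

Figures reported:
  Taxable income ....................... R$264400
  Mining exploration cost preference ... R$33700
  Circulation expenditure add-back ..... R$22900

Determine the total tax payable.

R$40982

Supplementary minimum tax:
  Adjusted income: R$264400 + R$33700 + R$22900 = R$321000
  Exemption: R$89000 − 20% × (R$321000 − R$139000) = R$89000 − R$36400 = R$52600
  Base: R$321000 − R$52600 = R$268400
  R$268400 × 12% = R$32208

Ordinary income tax:
  R$43000 × 6% = R$2580
  R$29000 × 13% = R$3770
  R$192400 × 18% = R$34632
  → R$40982

R$40982 > R$32208, so the ordinary income tax governs.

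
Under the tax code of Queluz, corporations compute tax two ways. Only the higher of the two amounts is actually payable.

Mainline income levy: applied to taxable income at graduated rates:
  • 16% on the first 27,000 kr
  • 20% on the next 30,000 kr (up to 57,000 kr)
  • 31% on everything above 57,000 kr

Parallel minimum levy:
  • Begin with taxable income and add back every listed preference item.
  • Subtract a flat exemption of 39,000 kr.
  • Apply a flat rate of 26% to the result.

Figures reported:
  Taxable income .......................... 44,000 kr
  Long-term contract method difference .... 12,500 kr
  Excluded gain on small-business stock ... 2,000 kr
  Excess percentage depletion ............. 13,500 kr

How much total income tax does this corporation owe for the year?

8,580 kr

Parallel minimum levy:
  Adjusted income: 44,000 kr + 12,500 kr + 2,000 kr + 13,500 kr = 72,000 kr
  Less exemption 39,000 kr → base 33,000 kr
  33,000 kr × 26% = 8,580 kr

Mainline income levy:
  27,000 kr × 16% = 4,320 kr
  17,000 kr × 20% = 3,400 kr
  → 7,720 kr

8,580 kr > 7,720 kr, so the parallel minimum levy is the binding amount.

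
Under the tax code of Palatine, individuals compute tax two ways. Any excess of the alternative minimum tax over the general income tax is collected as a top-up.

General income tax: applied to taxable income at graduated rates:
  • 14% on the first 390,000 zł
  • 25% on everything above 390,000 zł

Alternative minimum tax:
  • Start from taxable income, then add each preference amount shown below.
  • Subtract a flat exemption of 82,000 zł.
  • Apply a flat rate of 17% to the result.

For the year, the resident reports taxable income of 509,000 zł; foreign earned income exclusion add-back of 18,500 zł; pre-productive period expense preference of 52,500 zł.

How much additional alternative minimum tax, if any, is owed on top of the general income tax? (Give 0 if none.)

General income tax:
  390,000 zł × 14% = 54,600 zł
  119,000 zł × 25% = 29,750 zł
  → 84,350 zł

Alternative minimum tax:
  Adjusted income: 509,000 zł + 18,500 zł + 52,500 zł = 580,000 zł
  Less exemption 82,000 zł → base 498,000 zł
  498,000 zł × 17% = 84,660 zł

Excess of alternative minimum tax over general income tax: 84,660 zł − 84,350 zł = 310 zł.

310 zł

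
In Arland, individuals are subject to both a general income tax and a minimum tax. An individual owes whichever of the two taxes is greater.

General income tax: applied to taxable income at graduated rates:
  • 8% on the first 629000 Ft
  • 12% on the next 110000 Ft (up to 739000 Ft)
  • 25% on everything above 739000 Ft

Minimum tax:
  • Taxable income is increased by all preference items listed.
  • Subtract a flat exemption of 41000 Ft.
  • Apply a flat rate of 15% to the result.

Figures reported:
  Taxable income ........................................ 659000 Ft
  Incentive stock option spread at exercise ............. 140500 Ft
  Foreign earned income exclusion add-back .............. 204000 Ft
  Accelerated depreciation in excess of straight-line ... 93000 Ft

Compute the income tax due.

158325 Ft

Minimum tax:
  Adjusted income: 659000 Ft + 140500 Ft + 204000 Ft + 93000 Ft = 1096500 Ft
  Less exemption 41000 Ft → base 1055500 Ft
  1055500 Ft × 15% = 158325 Ft

General income tax:
  629000 Ft × 8% = 50320 Ft
  30000 Ft × 12% = 3600 Ft
  → 53920 Ft

158325 Ft > 53920 Ft, so the minimum tax is the binding amount.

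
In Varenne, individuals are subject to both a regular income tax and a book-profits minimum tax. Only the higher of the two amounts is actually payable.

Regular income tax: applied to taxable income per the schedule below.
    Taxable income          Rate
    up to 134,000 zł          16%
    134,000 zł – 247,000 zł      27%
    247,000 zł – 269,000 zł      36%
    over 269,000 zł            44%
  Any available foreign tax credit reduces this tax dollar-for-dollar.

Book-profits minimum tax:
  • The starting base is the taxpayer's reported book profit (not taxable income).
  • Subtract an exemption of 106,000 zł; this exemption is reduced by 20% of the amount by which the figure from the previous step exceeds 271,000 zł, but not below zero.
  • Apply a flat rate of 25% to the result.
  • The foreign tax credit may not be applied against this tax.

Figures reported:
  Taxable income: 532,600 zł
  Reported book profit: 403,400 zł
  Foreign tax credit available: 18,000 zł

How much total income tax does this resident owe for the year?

Regular income tax:
  134,000 zł × 16% = 21,440 zł
  113,000 zł × 27% = 30,510 zł
  22,000 zł × 36% = 7,920 zł
  263,600 zł × 44% = 115,984 zł
  → 175,854 zł
  Less foreign tax credit 18,000 zł → 157,854 zł

Book-profits minimum tax:
  Base (reported book profit): 403,400 zł
  Exemption: 106,000 zł − 20% × (403,400 zł − 271,000 zł) = 106,000 zł − 26,480 zł = 79,520 zł
  Base: 403,400 zł − 79,520 zł = 323,880 zł
  323,880 zł × 25% = 80,970 zł

157,854 zł > 80,970 zł, so the regular income tax governs.

157,854 zł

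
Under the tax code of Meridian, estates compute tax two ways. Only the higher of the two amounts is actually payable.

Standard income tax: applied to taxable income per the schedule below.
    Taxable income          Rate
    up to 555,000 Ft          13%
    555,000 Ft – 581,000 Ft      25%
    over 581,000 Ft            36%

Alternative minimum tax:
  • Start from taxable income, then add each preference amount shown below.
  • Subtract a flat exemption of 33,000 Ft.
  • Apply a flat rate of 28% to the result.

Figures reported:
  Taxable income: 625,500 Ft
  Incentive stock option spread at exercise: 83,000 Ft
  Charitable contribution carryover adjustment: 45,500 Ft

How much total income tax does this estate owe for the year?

Standard income tax:
  555,000 Ft × 13% = 72,150 Ft
  26,000 Ft × 25% = 6,500 Ft
  44,500 Ft × 36% = 16,020 Ft
  → 94,670 Ft

Alternative minimum tax:
  Adjusted income: 625,500 Ft + 83,000 Ft + 45,500 Ft = 754,000 Ft
  Less exemption 33,000 Ft → base 721,000 Ft
  721,000 Ft × 28% = 201,880 Ft

201,880 Ft > 94,670 Ft, so the alternative minimum tax is the binding amount.

201,880 Ft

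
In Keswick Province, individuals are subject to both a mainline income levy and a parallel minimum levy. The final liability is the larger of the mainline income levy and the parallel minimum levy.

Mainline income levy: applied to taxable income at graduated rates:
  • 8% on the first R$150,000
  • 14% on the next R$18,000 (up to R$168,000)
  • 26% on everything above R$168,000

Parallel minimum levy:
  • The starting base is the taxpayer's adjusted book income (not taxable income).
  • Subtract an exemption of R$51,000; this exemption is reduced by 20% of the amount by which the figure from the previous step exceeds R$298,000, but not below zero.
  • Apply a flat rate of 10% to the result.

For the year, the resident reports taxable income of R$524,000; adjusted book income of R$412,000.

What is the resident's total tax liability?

Mainline income levy:
  R$150,000 × 8% = R$12,000
  R$18,000 × 14% = R$2,520
  R$356,000 × 26% = R$92,560
  → R$107,080

Parallel minimum levy:
  Base (adjusted book income): R$412,000
  Exemption: R$51,000 − 20% × (R$412,000 − R$298,000) = R$51,000 − R$22,800 = R$28,200
  Base: R$412,000 − R$28,200 = R$383,800
  R$383,800 × 10% = R$38,380

R$107,080 > R$38,380, so the mainline income levy governs.

R$107,080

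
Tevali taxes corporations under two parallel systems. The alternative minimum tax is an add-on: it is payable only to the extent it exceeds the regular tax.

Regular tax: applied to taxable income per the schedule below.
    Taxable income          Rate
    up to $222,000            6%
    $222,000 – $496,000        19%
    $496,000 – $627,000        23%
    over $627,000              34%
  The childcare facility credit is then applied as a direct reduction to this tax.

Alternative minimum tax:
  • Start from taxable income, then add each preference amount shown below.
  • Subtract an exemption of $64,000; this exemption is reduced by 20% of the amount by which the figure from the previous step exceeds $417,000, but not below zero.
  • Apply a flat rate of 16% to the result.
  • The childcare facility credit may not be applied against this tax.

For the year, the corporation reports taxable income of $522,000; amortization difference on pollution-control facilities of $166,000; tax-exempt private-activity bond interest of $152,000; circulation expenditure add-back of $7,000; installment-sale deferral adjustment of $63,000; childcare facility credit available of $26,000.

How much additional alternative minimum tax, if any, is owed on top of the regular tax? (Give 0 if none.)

Alternative minimum tax:
  Adjusted income: $522,000 + $166,000 + $152,000 + $7,000 + $63,000 = $910,000
  Exemption: 20% × ($910,000 − $417,000) = $98,600 ≥ $64,000, so the exemption is fully phased out
  Base: $910,000 − $0 = $910,000
  $910,000 × 16% = $145,600

Regular tax:
  $222,000 × 6% = $13,320
  $274,000 × 19% = $52,060
  $26,000 × 23% = $5,980
  → $71,360
  Less childcare facility credit $26,000 → $45,360

Excess of alternative minimum tax over regular tax: $145,600 − $45,360 = $100,240.

$100,240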